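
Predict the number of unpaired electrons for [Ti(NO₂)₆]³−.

Each nitro (N-bound nitrite) is −1; balancing the −3 overall charge requires Ti(III).
Group 4 minus oxidation state 3 gives a d¹ configuration.
In an octahedral field the d¹ configuration is t₂g¹e_g⁰ (only one arrangement possible), giving 1 unpaired electron.

1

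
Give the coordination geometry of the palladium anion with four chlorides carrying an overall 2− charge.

square planar

Summing ligand charges against the −2 overall charge gives an oxidation state of +2 for palladium.
Group 10 minus oxidation state 2 gives a d⁸ configuration.
With 4 monodentate ligands the coordination number is 4.
A 4d d⁸ ion has a large crystal-field splitting; square planar leaves the high-energy d_{x²−y²} orbital empty and maximises CFSE.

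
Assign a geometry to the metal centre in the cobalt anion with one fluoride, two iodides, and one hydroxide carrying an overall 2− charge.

Summing ligand charges against the −2 overall charge gives an oxidation state of +2 for cobalt.
Co sits in group 9, so the d-electron count is 9 − 2 = 7.
With 4 monodentate ligands the coordination number is 4.
Fluoride, hydroxide, and iodide are weak-field ligands.
For a high-spin 3d d⁷ ion with weak-field ligands the small Δₜ gives little square-planar CFSE advantage, so four ligands adopt the sterically favoured tetrahedral geometry.

tetrahedral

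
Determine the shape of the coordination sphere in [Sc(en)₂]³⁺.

Ligand charges: ethylenediamine is neutral. With an overall charge of +3 the scandium centre must be in the +3 oxidation state.
Group 3 minus oxidation state 3 gives a d⁰ configuration.
Counting donor atoms: 2×ethylenediamine (bidentate) → 4 donors. Coordination number = 4.
A d⁰ ion has no crystal-field stabilisation preference between square planar and tetrahedral, so four ligands adopt the sterically favoured tetrahedral geometry.

tetrahedral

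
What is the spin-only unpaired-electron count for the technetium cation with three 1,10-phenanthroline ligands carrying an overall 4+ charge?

Ligand charges: 1,10-phenanthroline is neutral. With an overall charge of +4 the technetium centre must be in the +4 oxidation state.
Group 7 minus oxidation state 4 gives a d³ configuration.
Counting donor atoms: 3×1,10-phenanthroline (bidentate) → 6 donors. Coordination number = 6.
In an octahedral field the d³ configuration is t₂g³e_g⁰ (only one arrangement possible), giving 3 unpaired electrons.

3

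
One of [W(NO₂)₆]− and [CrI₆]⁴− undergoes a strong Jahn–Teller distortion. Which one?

[CrI₆]⁴−

[W(NO₂)₆]−: Ligand charges: each nitro (N-bound nitrite) is −1. With an overall charge of −1 the tungsten centre must be in the +5 oxidation state. Group 6 minus oxidation state 5 gives a d¹ configuration. The d¹ configuration leaves the e_g set evenly filled (or empty) — no strong Jahn–Teller driving force.
[CrI₆]⁴−: Summing ligand charges against the −4 overall charge gives an oxidation state of +2 for chromium. Cr sits in group 6, so the d-electron count is 6 − 2 = 4. Iodide is a weak-field ligand for a first-row metal, so the complex is high-spin. The t₂g³e_g¹ (high-spin) configuration has an unevenly filled e_g set; the Jahn–Teller theorem predicts a tetragonal distortion (typically axial elongation) to lift the degeneracy.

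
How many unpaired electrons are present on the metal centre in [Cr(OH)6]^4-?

Each hydroxide is −1; balancing the −4 overall charge requires Cr(II).
Chromium is a group-6 element; Cr(II) is therefore d⁴.
The spin state decides the count: Hydroxide is a weak-field ligand for a first-row metal, so the complex is high-spin.
An octahedral high-spin d⁴ ion is t₂g³e_g¹, giving 4 unpaired electrons.

4 unpaired electrons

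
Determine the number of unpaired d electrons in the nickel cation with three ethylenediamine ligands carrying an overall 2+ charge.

2

Ethylenediamine is neutral; balancing the +2 overall charge requires Ni(II).
Nickel is a group-10 element; Ni(II) is therefore d⁸.
Counting donor atoms: 3×ethylenediamine (bidentate) → 6 donors. Coordination number = 6.
In an octahedral field the d⁸ configuration is t₂g⁶e_g² (only one arrangement possible), giving 2 unpaired electrons.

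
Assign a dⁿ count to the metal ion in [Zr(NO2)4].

d0

Summing ligand charges against the 0 overall charge gives an oxidation state of +4 for zirconium.
Group 4 minus oxidation state 4 gives a d⁰ configuration.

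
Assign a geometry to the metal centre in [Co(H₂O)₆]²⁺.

Summing ligand charges against the +2 overall charge gives an oxidation state of +2 for cobalt.
Group 9 minus oxidation state 2 gives a d⁷ configuration.
Coordination number: 6.
Six donors around a single metal centre give an octahedral coordination sphere.

octahedral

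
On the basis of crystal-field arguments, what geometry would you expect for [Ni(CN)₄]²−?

square planar

Summing ligand charges against the −2 overall charge gives an oxidation state of +2 for nickel.
Ni sits in group 10, so the d-electron count is 10 − 2 = 8.
Coordination number: 4.
Cyanide is a strong-field ligand (high in the spectrochemical series).
A 3d d⁸ ion with strong-field ligands gains enough CFSE to favour square planar over tetrahedral.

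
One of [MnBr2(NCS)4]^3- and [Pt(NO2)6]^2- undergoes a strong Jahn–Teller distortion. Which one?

[MnBr2(NCS)4]^3-: Ligand charges: each bromide is −1; each isothiocyanate is −1. With an overall charge of −3 the manganese centre must be in the +3 oxidation state. Mn sits in group 7, so the d-electron count is 7 − 3 = 4. Bromide and isothiocyanate are weak-field ligands for a first-row metal, so the complex is high-spin. The t₂g³e_g¹ (high-spin) configuration has an unevenly filled e_g set; the Jahn–Teller theorem predicts a tetragonal distortion (typically axial elongation) to lift the degeneracy.
[Pt(NO2)6]^2-: Summing ligand charges against the −2 overall charge gives an oxidation state of +4 for platinum. Group 10 minus oxidation state 4 gives a d⁶ configuration. A 5d ion has a large Δₒ and is invariably low-spin. The d⁶ configuration leaves the e_g set evenly filled (or empty) — no strong Jahn–Teller driving force.

[MnBr2(NCS)4]^3-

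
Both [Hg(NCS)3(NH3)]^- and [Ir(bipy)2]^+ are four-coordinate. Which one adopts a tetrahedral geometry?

For [Hg(NCS)3(NH3)]^-: Ligand charges: each isothiocyanate is −1; ammonia is neutral. With an overall charge of −1 the mercury centre must be in the +2 oxidation state. Mercury is a group-12 element; Hg(II) is therefore d¹⁰. A d¹⁰ ion has no crystal-field stabilisation preference between square planar and tetrahedral, so four ligands adopt the sterically favoured tetrahedral geometry. → tetrahedral.
For [Ir(bipy)2]^+: Summing ligand charges against the +1 overall charge gives an oxidation state of +1 for iridium. Group 9 minus oxidation state 1 gives a d⁸ configuration. A 5d d⁸ ion has a large crystal-field splitting; square planar leaves the high-energy d_{x²−y²} orbital empty and maximises CFSE. → square planar.

[Hg(NCS)3(NH3)]^-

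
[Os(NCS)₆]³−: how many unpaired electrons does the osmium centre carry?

Ligand charges: each isothiocyanate is −1. With an overall charge of −3 the osmium centre must be in the +3 oxidation state.
Osmium is a group-8 element; Os(III) is therefore d⁵.
The spin state decides the count: a 5d ion has a large Δₒ and is invariably low-spin.
An octahedral low-spin d⁵ ion is t₂g⁵e_g⁰, giving 1 unpaired electron.

1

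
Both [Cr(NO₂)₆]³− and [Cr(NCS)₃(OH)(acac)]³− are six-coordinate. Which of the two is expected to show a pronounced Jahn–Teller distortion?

[Cr(NCS)₃(OH)(acac)]³−

[Cr(NO₂)₆]³−: Summing ligand charges against the −3 overall charge gives an oxidation state of +3 for chromium. Chromium is a group-6 element; Cr(III) is therefore d³. The d³ configuration leaves the e_g set evenly filled (or empty) — no strong Jahn–Teller driving force.
[Cr(NCS)₃(OH)(acac)]³−: Ligand charges: each isothiocyanate is −1; each hydroxide is −1; each acetylacetonate is −1. With an overall charge of −3 the chromium centre must be in the +2 oxidation state. Chromium is a group-6 element; Cr(II) is therefore d⁴. Acetylacetonate, hydroxide, and isothiocyanate are weak-field ligands for a first-row metal, so the complex is high-spin. The t₂g³e_g¹ (high-spin) configuration has an unevenly filled e_g set; the Jahn–Teller theorem predicts a tetragonal distortion (typically axial elongation) to lift the degeneracy.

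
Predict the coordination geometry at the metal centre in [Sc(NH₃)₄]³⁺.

Summing ligand charges against the +3 overall charge gives an oxidation state of +3 for scandium.
Group 3 minus oxidation state 3 gives a d⁰ configuration.
Coordination number: 4.
A d⁰ ion has no crystal-field stabilisation preference between square planar and tetrahedral, so four ligands adopt the sterically favoured tetrahedral geometry.

tetrahedral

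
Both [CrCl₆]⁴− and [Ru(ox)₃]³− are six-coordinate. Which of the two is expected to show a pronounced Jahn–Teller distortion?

[CrCl₆]⁴−: Summing ligand charges against the −4 overall charge gives an oxidation state of +2 for chromium. Chromium is a group-6 element; Cr(II) is therefore d⁴. Chloride is a weak-field ligand for a first-row metal, so the complex is high-spin. The t₂g³e_g¹ (high-spin) configuration has an unevenly filled e_g set; the Jahn–Teller theorem predicts a tetragonal distortion (typically axial elongation) to lift the degeneracy.
[Ru(ox)₃]³−: Ligand charges: each oxalate is −2. With an overall charge of −3 the ruthenium centre must be in the +3 oxidation state. Ruthenium is a group-8 element; Ru(III) is therefore d⁵. A 4d ion has a large Δₒ and is invariably low-spin. The d⁵ configuration leaves the e_g set evenly filled (or empty) — no strong Jahn–Teller driving force.

[CrCl₆]⁴−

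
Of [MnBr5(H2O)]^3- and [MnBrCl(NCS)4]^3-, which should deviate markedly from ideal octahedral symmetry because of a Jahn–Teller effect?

[MnBrCl(NCS)4]^3-

[MnBr5(H2O)]^3-: Summing ligand charges against the −3 overall charge gives an oxidation state of +2 for manganese. Manganese is a group-7 element; Mn(II) is therefore d⁵. Bromide is a weak-field ligand for a first-row metal, so the complex is high-spin. The d⁵ configuration leaves the e_g set evenly filled (or empty) — no strong Jahn–Teller driving force.
[MnBrCl(NCS)4]^3-: Ligand charges: each bromide is −1; each chloride is −1; each isothiocyanate is −1. With an overall charge of −3 the manganese centre must be in the +3 oxidation state. Group 7 minus oxidation state 3 gives a d⁴ configuration. Bromide, chloride, and isothiocyanate are weak-field ligands for a first-row metal, so the complex is high-spin. The t₂g³e_g¹ (high-spin) configuration has an unevenly filled e_g set; the Jahn–Teller theorem predicts a tetragonal distortion (typically axial elongation) to lift the degeneracy.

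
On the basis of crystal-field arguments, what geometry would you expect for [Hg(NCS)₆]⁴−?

Summing ligand charges against the −4 overall charge gives an oxidation state of +2 for mercury.
Group 12 minus oxidation state 2 gives a d¹⁰ configuration.
Coordination number: 6.
Six donors around a single metal centre give an octahedral coordination sphere.

octahedral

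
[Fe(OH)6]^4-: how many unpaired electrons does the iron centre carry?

Each hydroxide is −1; balancing the −4 overall charge requires Fe(II).
Iron is a group-8 element; Fe(II) is therefore d⁶.
The spin state decides the count: Hydroxide is a weak-field ligand for a first-row metal, so the complex is high-spin.
An octahedral high-spin d⁶ ion is t₂g⁴e_g², giving 4 unpaired electrons.

4 unpaired electrons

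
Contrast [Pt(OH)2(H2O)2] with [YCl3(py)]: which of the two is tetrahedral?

For [Pt(OH)2(H2O)2]: Summing ligand charges against the 0 overall charge gives an oxidation state of +2 for platinum. Group 10 minus oxidation state 2 gives a d⁸ configuration. A 5d d⁸ ion has a large crystal-field splitting; square planar leaves the high-energy d_{x²−y²} orbital empty and maximises CFSE. → square planar.
For [YCl3(py)]: Each chloride is −1; pyridine is neutral; balancing the 0 overall charge requires Y(III). Y sits in group 3, so the d-electron count is 3 − 3 = 0. A d⁰ ion has no crystal-field stabilisation preference between square planar and tetrahedral, so four ligands adopt the sterically favoured tetrahedral geometry. → tetrahedral.

[YCl3(py)]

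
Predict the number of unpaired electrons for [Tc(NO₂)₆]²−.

3 unpaired electrons

Ligand charges: each nitro (N-bound nitrite) is −1. With an overall charge of −2 the technetium centre must be in the +4 oxidation state.
Technetium is a group-7 element; Tc(IV) is therefore d³.
In an octahedral field the d³ configuration is t₂g³e_g⁰ (only one arrangement possible), giving 3 unpaired electrons.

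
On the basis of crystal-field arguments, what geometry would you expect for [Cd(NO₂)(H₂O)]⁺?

linear

Summing ligand charges against the +1 overall charge gives an oxidation state of +2 for cadmium.
Group 12 minus oxidation state 2 gives a d¹⁰ configuration.
With 2 monodentate ligands the coordination number is 2.
A d¹⁰ ion with only two ligands adopts a linear arrangement (sp hybridisation; no CFSE preference).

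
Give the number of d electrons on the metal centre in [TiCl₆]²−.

d⁰

Summing ligand charges against the −2 overall charge gives an oxidation state of +4 for titanium.
Ti sits in group 4, so the d-electron count is 4 − 4 = 0.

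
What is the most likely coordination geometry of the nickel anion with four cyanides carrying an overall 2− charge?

Each cyanide is −1; balancing the −2 overall charge requires Ni(II).
Nickel is a group-10 element; Ni(II) is therefore d⁸.
With 4 monodentate ligands the coordination number is 4.
Cyanide is a strong-field ligand (high in the spectrochemical series).
A 3d d⁸ ion with strong-field ligands gains enough CFSE to favour square planar over tetrahedral.

square planar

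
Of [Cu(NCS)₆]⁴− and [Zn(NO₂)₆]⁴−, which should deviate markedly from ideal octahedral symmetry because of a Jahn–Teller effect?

[Cu(NCS)₆]⁴−

[Cu(NCS)₆]⁴−: Summing ligand charges against the −4 overall charge gives an oxidation state of +2 for copper. Group 11 minus oxidation state 2 gives a d⁹ configuration. The t₂g⁶e_g³ configuration has an unevenly filled e_g set; the Jahn–Teller theorem predicts a tetragonal distortion (typically axial elongation) to lift the degeneracy.
[Zn(NO₂)₆]⁴−: Ligand charges: each nitro (N-bound nitrite) is −1. With an overall charge of −4 the zinc centre must be in the +2 oxidation state. Zn sits in group 12, so the d-electron count is 12 − 2 = 10. The d¹⁰ configuration leaves the e_g set evenly filled (or empty) — no strong Jahn–Teller driving force.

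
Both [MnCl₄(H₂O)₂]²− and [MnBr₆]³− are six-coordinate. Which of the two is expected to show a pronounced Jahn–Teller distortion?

[MnBr₆]³−

[MnCl₄(H₂O)₂]²−: Ligand charges: each chloride is −1; water is neutral. With an overall charge of −2 the manganese centre must be in the +2 oxidation state. Manganese is a group-7 element; Mn(II) is therefore d⁵. Chloride is a weak-field ligand for a first-row metal, so the complex is high-spin. The d⁵ configuration leaves the e_g set evenly filled (or empty) — no strong Jahn–Teller driving force.
[MnBr₆]³−: Ligand charges: each bromide is −1. With an overall charge of −3 the manganese centre must be in the +3 oxidation state. Mn sits in group 7, so the d-electron count is 7 − 3 = 4. Bromide is a weak-field ligand for a first-row metal, so the complex is high-spin. The t₂g³e_g¹ (high-spin) configuration has an unevenly filled e_g set; the Jahn–Teller theorem predicts a tetragonal distortion (typically axial elongation) to lift the degeneracy.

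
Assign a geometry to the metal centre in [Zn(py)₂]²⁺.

Ligand charges: pyridine is neutral. With an overall charge of +2 the zinc centre must be in the +2 oxidation state.
Group 12 minus oxidation state 2 gives a d¹⁰ configuration.
With 2 monodentate ligands the coordination number is 2.
A d¹⁰ ion with only two ligands adopts a linear arrangement (sp hybridisation; no CFSE preference).

linear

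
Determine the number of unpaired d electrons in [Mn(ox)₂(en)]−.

4

Summing ligand charges against the −1 overall charge gives an oxidation state of +3 for manganese.
Manganese is a group-7 element; Mn(III) is therefore d⁴.
Counting donor atoms: 2×oxalate (bidentate) → 4 donors; 1×ethylenediamine (bidentate) → 2 donors. Coordination number = 6.
The spin state decides the count: Oxalate is a weak-field ligand for a first-row metal, so the complex is high-spin.
An octahedral high-spin d⁴ ion is t₂g³e_g¹, giving 4 unpaired electrons.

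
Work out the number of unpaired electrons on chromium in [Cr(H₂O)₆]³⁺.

Ligand charges: water is neutral. With an overall charge of +3 the chromium centre must be in the +3 oxidation state.
Group 6 minus oxidation state 3 gives a d³ configuration.
In an octahedral field the d³ configuration is t₂g³e_g⁰ (only one arrangement possible), giving 3 unpaired electrons.

3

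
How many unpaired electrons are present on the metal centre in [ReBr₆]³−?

Each bromide is −1; balancing the −3 overall charge requires Re(III).
Re sits in group 7, so the d-electron count is 7 − 3 = 4.
The spin state decides the count: a 5d ion has a large Δₒ and is invariably low-spin.
An octahedral low-spin d⁴ ion is t₂g⁴e_g⁰, giving 2 unpaired electrons.

2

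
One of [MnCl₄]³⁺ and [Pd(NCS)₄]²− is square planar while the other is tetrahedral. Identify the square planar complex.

[Pd(NCS)₄]²−

For [MnCl₄]³⁺: Summing ligand charges against the +3 overall charge gives an oxidation state of +7 for manganese. Mn sits in group 7, so the d-electron count is 7 − 7 = 0. A d⁰ ion has no crystal-field stabilisation preference between square planar and tetrahedral, so four ligands adopt the sterically favoured tetrahedral geometry. → tetrahedral.
For [Pd(NCS)₄]²−: Summing ligand charges against the −2 overall charge gives an oxidation state of +2 for palladium. Pd sits in group 10, so the d-electron count is 10 − 2 = 8. A 4d d⁸ ion has a large crystal-field splitting; square planar leaves the high-energy d_{x²−y²} orbital empty and maximises CFSE. → square planar.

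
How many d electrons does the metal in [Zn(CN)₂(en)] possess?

d10

Summing ligand charges against the 0 overall charge gives an oxidation state of +2 for zinc.
Zinc is a group-12 element; Zn(II) is therefore d¹⁰.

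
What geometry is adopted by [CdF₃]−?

trigonal planar

Ligand charges: each fluoride is −1. With an overall charge of −1 the cadmium centre must be in the +2 oxidation state.
Group 12 minus oxidation state 2 gives a d¹⁰ configuration.
With 3 monodentate ligands the coordination number is 3.
Three ligands around a d¹⁰ centre minimise repulsion in a trigonal-planar arrangement.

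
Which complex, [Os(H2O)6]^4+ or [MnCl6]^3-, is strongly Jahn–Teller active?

[MnCl6]^3-

[Os(H2O)6]^4+: Summing ligand charges against the +4 overall charge gives an oxidation state of +4 for osmium. Os sits in group 8, so the d-electron count is 8 − 4 = 4. A 5d ion has a large Δₒ and is invariably low-spin. The d⁴ configuration leaves the e_g set evenly filled (or empty) — no strong Jahn–Teller driving force.
[MnCl6]^3-: Each chloride is −1; balancing the −3 overall charge requires Mn(III). Manganese is a group-7 element; Mn(III) is therefore d⁴. Chloride is a weak-field ligand for a first-row metal, so the complex is high-spin. The t₂g³e_g¹ (high-spin) configuration has an unevenly filled e_g set; the Jahn–Teller theorem predicts a tetragonal distortion (typically axial elongation) to lift the degeneracy.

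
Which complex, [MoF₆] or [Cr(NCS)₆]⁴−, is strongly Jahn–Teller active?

[Cr(NCS)₆]⁴−

[MoF₆]: Each fluoride is −1; balancing the 0 overall charge requires Mo(VI). Mo sits in group 6, so the d-electron count is 6 − 6 = 0. The d⁰ configuration leaves the e_g set evenly filled (or empty) — no strong Jahn–Teller driving force.
[Cr(NCS)₆]⁴−: Each isothiocyanate is −1; balancing the −4 overall charge requires Cr(II). Chromium is a group-6 element; Cr(II) is therefore d⁴. Isothiocyanate is a weak-field ligand for a first-row metal, so the complex is high-spin. The t₂g³e_g¹ (high-spin) configuration has an unevenly filled e_g set; the Jahn–Teller theorem predicts a tetragonal distortion (typically axial elongation) to lift the degeneracy.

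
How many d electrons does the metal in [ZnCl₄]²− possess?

d¹⁰

Each chloride is −1; balancing the −2 overall charge requires Zn(II).
Zinc is a group-12 element; Zn(II) is therefore d¹⁰.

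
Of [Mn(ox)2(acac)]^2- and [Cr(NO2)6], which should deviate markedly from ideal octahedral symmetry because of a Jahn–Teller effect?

[Mn(ox)2(acac)]^2-

[Mn(ox)2(acac)]^2-: Each oxalate is −2; each acetylacetonate is −1; balancing the −2 overall charge requires Mn(III). Manganese is a group-7 element; Mn(III) is therefore d⁴. Acetylacetonate and oxalate are weak-field ligands for a first-row metal, so the complex is high-spin. The t₂g³e_g¹ (high-spin) configuration has an unevenly filled e_g set; the Jahn–Teller theorem predicts a tetragonal distortion (typically axial elongation) to lift the degeneracy.
[Cr(NO2)6]: Each nitro (N-bound nitrite) is −1; balancing the 0 overall charge requires Cr(VI). Group 6 minus oxidation state 6 gives a d⁰ configuration. The d⁰ configuration leaves the e_g set evenly filled (or empty) — no strong Jahn–Teller driving force.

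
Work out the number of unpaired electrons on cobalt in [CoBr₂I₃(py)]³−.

3 unpaired electrons

Ligand charges: each bromide is −1; each iodide is −1; pyridine is neutral. With an overall charge of −3 the cobalt centre must be in the +2 oxidation state.
Cobalt is a group-9 element; Co(II) is therefore d⁷.
The spin state decides the count: Bromide and iodide are weak-field ligands for a first-row metal, so the complex is high-spin.
An octahedral high-spin d⁷ ion is t₂g⁵e_g², giving 3 unpaired electrons.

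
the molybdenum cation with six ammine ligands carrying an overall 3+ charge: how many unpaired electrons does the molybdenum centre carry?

Ligand charges: ammonia is neutral. With an overall charge of +3 the molybdenum centre must be in the +3 oxidation state.
Mo sits in group 6, so the d-electron count is 6 − 3 = 3.
In an octahedral field the d³ configuration is t₂g³e_g⁰ (only one arrangement possible), giving 3 unpaired electrons.

3 unpaired electrons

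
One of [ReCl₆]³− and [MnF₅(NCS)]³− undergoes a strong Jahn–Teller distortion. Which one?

[ReCl₆]³−: Summing ligand charges against the −3 overall charge gives an oxidation state of +3 for rhenium. Group 7 minus oxidation state 3 gives a d⁴ configuration. A 5d ion has a large Δₒ and is invariably low-spin. The d⁴ configuration leaves the e_g set evenly filled (or empty) — no strong Jahn–Teller driving force.
[MnF₅(NCS)]³−: Ligand charges: each fluoride is −1; each isothiocyanate is −1. With an overall charge of −3 the manganese centre must be in the +3 oxidation state. Manganese is a group-7 element; Mn(III) is therefore d⁴. Fluoride and isothiocyanate are weak-field ligands for a first-row metal, so the complex is high-spin. The t₂g³e_g¹ (high-spin) configuration has an unevenly filled e_g set; the Jahn–Teller theorem predicts a tetragonal distortion (typically axial elongation) to lift the degeneracy.

[MnF₅(NCS)]³−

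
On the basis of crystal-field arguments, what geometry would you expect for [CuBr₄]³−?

tetrahedral

Ligand charges: each bromide is −1. With an overall charge of −3 the copper centre must be in the +1 oxidation state.
Cu sits in group 11, so the d-electron count is 11 − 1 = 10.
With 4 monodentate ligands the coordination number is 4.
A d¹⁰ ion has no crystal-field stabilisation preference between square planar and tetrahedral, so four ligands adopt the sterically favoured tetrahedral geometry.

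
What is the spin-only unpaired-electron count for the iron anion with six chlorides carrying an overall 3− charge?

Ligand charges: each chloride is −1. With an overall charge of −3 the iron centre must be in the +3 oxidation state.
Group 8 minus oxidation state 3 gives a d⁵ configuration.
The spin state decides the count: Chloride is a weak-field ligand for a first-row metal, so the complex is high-spin.
An octahedral high-spin d⁵ ion is t₂g³e_g², giving 5 unpaired electrons.

5 unpaired electrons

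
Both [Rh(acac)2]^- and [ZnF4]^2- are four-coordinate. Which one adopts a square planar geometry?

For [Rh(acac)2]^-: Summing ligand charges against the −1 overall charge gives an oxidation state of +1 for rhodium. Group 9 minus oxidation state 1 gives a d⁸ configuration. A 4d d⁸ ion has a large crystal-field splitting; square planar leaves the high-energy d_{x²−y²} orbital empty and maximises CFSE. → square planar.
For [ZnF4]^2-: Ligand charges: each fluoride is −1. With an overall charge of −2 the zinc centre must be in the +2 oxidation state. Group 12 minus oxidation state 2 gives a d¹⁰ configuration. A d¹⁰ ion has no crystal-field stabilisation preference between square planar and tetrahedral, so four ligands adopt the sterically favoured tetrahedral geometry. → tetrahedral.

[Rh(acac)2]^-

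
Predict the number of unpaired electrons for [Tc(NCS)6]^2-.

Each isothiocyanate is −1; balancing the −2 overall charge requires Tc(IV).
Technetium is a group-7 element; Tc(IV) is therefore d³.
In an octahedral field the d³ configuration is t₂g³e_g⁰ (only one arrangement possible), giving 3 unpaired electrons.

3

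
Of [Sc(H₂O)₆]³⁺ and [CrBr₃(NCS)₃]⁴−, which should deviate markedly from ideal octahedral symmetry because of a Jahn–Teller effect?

[Sc(H₂O)₆]³⁺: Summing ligand charges against the +3 overall charge gives an oxidation state of +3 for scandium. Group 3 minus oxidation state 3 gives a d⁰ configuration. The d⁰ configuration leaves the e_g set evenly filled (or empty) — no strong Jahn–Teller driving force.
[CrBr₃(NCS)₃]⁴−: Ligand charges: each bromide is −1; each isothiocyanate is −1. With an overall charge of −4 the chromium centre must be in the +2 oxidation state. Cr sits in group 6, so the d-electron count is 6 − 2 = 4. Bromide and isothiocyanate are weak-field ligands for a first-row metal, so the complex is high-spin. The t₂g³e_g¹ (high-spin) configuration has an unevenly filled e_g set; the Jahn–Teller theorem predicts a tetragonal distortion (typically axial elongation) to lift the degeneracy.

[CrBr₃(NCS)₃]⁴−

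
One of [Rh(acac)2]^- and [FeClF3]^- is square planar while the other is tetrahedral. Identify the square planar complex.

[Rh(acac)2]^-

For [Rh(acac)2]^-: Summing ligand charges against the −1 overall charge gives an oxidation state of +1 for rhodium. Group 9 minus oxidation state 1 gives a d⁸ configuration. A 4d d⁸ ion has a large crystal-field splitting; square planar leaves the high-energy d_{x²−y²} orbital empty and maximises CFSE. → square planar.
For [FeClF3]^-: Ligand charges: each chloride is −1; each fluoride is −1. With an overall charge of −1 the iron centre must be in the +3 oxidation state. Fe sits in group 8, so the d-electron count is 8 − 3 = 5. A high-spin d⁵ ion has zero CFSE in either geometry, so four ligands adopt the sterically favoured tetrahedral geometry. → tetrahedral.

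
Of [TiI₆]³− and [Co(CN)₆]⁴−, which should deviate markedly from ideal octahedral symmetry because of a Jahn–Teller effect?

[TiI₆]³−: Summing ligand charges against the −3 overall charge gives an oxidation state of +3 for titanium. Titanium is a group-4 element; Ti(III) is therefore d¹. The d¹ configuration leaves the e_g set evenly filled (or empty) — no strong Jahn–Teller driving force.
[Co(CN)₆]⁴−: Ligand charges: each cyanide is −1. With an overall charge of −4 the cobalt centre must be in the +2 oxidation state. Co sits in group 9, so the d-electron count is 9 − 2 = 7. Cyanide is a strong-field ligand (high in the spectrochemical series) for a first-row metal, so the complex is low-spin. The t₂g⁶e_g¹ (low-spin) configuration has an unevenly filled e_g set; the Jahn–Teller theorem predicts a tetragonal distortion (typically axial elongation) to lift the degeneracy.

[Co(CN)₆]⁴−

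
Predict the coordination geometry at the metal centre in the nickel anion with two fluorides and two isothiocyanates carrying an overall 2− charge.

tetrahedral

Summing ligand charges against the −2 overall charge gives an oxidation state of +2 for nickel.
Nickel is a group-10 element; Ni(II) is therefore d⁸.
With 4 monodentate ligands the coordination number is 4.
Fluoride and isothiocyanate are weak-field ligands.
With weak-field ligands the CFSE gain from square planar is small, so a 3d d⁸ ion takes the sterically preferred tetrahedral geometry.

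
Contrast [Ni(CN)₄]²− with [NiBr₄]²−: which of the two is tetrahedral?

For [Ni(CN)₄]²−: Each cyanide is −1; balancing the −2 overall charge requires Ni(II). Ni sits in group 10, so the d-electron count is 10 − 2 = 8. Cyanide is a strong-field ligand (high in the spectrochemical series). A 3d d⁸ ion with strong-field ligands gains enough CFSE to favour square planar over tetrahedral. → square planar.
For [NiBr₄]²−: Ligand charges: each bromide is −1. With an overall charge of −2 the nickel centre must be in the +2 oxidation state. Group 10 minus oxidation state 2 gives a d⁸ configuration. Bromide is a weak-field ligand. With weak-field ligands the CFSE gain from square planar is small, so a 3d d⁸ ion takes the sterically preferred tetrahedral geometry. → tetrahedral.

[NiBr₄]²−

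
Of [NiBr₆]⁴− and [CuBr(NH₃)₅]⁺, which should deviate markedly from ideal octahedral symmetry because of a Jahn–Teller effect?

[NiBr₆]⁴−: Each bromide is −1; balancing the −4 overall charge requires Ni(II). Ni sits in group 10, so the d-electron count is 10 − 2 = 8. The d⁸ configuration leaves the e_g set evenly filled (or empty) — no strong Jahn–Teller driving force.
[CuBr(NH₃)₅]⁺: Ligand charges: each bromide is −1; ammonia is neutral. With an overall charge of +1 the copper centre must be in the +2 oxidation state. Group 11 minus oxidation state 2 gives a d⁹ configuration. The t₂g⁶e_g³ configuration has an unevenly filled e_g set; the Jahn–Teller theorem predicts a tetragonal distortion (typically axial elongation) to lift the degeneracy.

[CuBr(NH₃)₅]⁺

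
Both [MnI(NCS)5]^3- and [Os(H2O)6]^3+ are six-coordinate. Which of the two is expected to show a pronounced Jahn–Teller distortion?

[MnI(NCS)5]^3-

[MnI(NCS)5]^3-: Each iodide is −1; each isothiocyanate is −1; balancing the −3 overall charge requires Mn(III). Manganese is a group-7 element; Mn(III) is therefore d⁴. Iodide and isothiocyanate are weak-field ligands for a first-row metal, so the complex is high-spin. The t₂g³e_g¹ (high-spin) configuration has an unevenly filled e_g set; the Jahn–Teller theorem predicts a tetragonal distortion (typically axial elongation) to lift the degeneracy.
[Os(H2O)6]^3+: Water is neutral; balancing the +3 overall charge requires Os(III). Os sits in group 8, so the d-electron count is 8 − 3 = 5. A 5d ion has a large Δₒ and is invariably low-spin. The d⁵ configuration leaves the e_g set evenly filled (or empty) — no strong Jahn–Teller driving force.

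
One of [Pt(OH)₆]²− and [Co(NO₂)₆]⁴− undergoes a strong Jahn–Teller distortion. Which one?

[Co(NO₂)₆]⁴−

[Pt(OH)₆]²−: Ligand charges: each hydroxide is −1. With an overall charge of −2 the platinum centre must be in the +4 oxidation state. Pt sits in group 10, so the d-electron count is 10 − 4 = 6. A 5d ion has a large Δₒ and is invariably low-spin. The d⁶ configuration leaves the e_g set evenly filled (or empty) — no strong Jahn–Teller driving force.
[Co(NO₂)₆]⁴−: Ligand charges: each nitro (N-bound nitrite) is −1. With an overall charge of −4 the cobalt centre must be in the +2 oxidation state. Group 9 minus oxidation state 2 gives a d⁷ configuration. Nitro (N-bound nitrite) is a strong-field ligand (high in the spectrochemical series) for a first-row metal, so the complex is low-spin. The t₂g⁶e_g¹ (low-spin) configuration has an unevenly filled e_g set; the Jahn–Teller theorem predicts a tetragonal distortion (typically axial elongation) to lift the degeneracy.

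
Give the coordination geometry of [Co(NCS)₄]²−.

Each isothiocyanate is −1; balancing the −2 overall charge requires Co(II).
Group 9 minus oxidation state 2 gives a d⁷ configuration.
Coordination number: 4.
Isothiocyanate is a weak-field ligand.
For a high-spin 3d d⁷ ion with weak-field ligands the small Δₜ gives little square-planar CFSE advantage, so four ligands adopt the sterically favoured tetrahedral geometry.

tetrahedral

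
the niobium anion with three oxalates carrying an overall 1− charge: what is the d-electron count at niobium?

d0

Each oxalate is −2; balancing the −1 overall charge requires Nb(V).
Niobium is a group-5 element; Nb(V) is therefore d⁰.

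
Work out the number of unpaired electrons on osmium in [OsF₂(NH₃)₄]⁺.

Each fluoride is −1; ammonia is neutral; balancing the +1 overall charge requires Os(III).
Os sits in group 8, so the d-electron count is 8 − 3 = 5.
The spin state decides the count: a 5d ion has a large Δₒ and is invariably low-spin.
An octahedral low-spin d⁵ ion is t₂g⁵e_g⁰, giving 1 unpaired electron.

1 unpaired electron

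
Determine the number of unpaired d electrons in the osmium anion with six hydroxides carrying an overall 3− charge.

Summing ligand charges against the −3 overall charge gives an oxidation state of +3 for osmium.
Os sits in group 8, so the d-electron count is 8 − 3 = 5.
The spin state decides the count: a 5d ion has a large Δₒ and is invariably low-spin.
An octahedral low-spin d⁵ ion is t₂g⁵e_g⁰, giving 1 unpaired electron.

1 unpaired electron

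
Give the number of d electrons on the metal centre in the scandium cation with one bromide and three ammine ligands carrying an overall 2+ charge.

Ligand charges: each bromide is −1; ammonia is neutral. With an overall charge of +2 the scandium centre must be in the +3 oxidation state.
Group 3 minus oxidation state 3 gives a d⁰ configuration.

d⁰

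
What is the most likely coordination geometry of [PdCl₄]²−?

square planar

Each chloride is −1; balancing the −2 overall charge requires Pd(II).
Group 10 minus oxidation state 2 gives a d⁸ configuration.
With 4 monodentate ligands the coordination number is 4.
A 4d d⁸ ion has a large crystal-field splitting; square planar leaves the high-energy d_{x²−y²} orbital empty and maximises CFSE.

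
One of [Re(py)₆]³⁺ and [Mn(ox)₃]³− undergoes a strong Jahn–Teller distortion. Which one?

[Mn(ox)₃]³−

[Re(py)₆]³⁺: Ligand charges: pyridine is neutral. With an overall charge of +3 the rhenium centre must be in the +3 oxidation state. Group 7 minus oxidation state 3 gives a d⁴ configuration. A 5d ion has a large Δₒ and is invariably low-spin. The d⁴ configuration leaves the e_g set evenly filled (or empty) — no strong Jahn–Teller driving force.
[Mn(ox)₃]³−: Ligand charges: each oxalate is −2. With an overall charge of −3 the manganese centre must be in the +3 oxidation state. Group 7 minus oxidation state 3 gives a d⁴ configuration. Oxalate is a weak-field ligand for a first-row metal, so the complex is high-spin. The t₂g³e_g¹ (high-spin) configuration has an unevenly filled e_g set; the Jahn–Teller theorem predicts a tetragonal distortion (typically axial elongation) to lift the degeneracy.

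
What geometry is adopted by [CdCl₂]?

Each chloride is −1; balancing the 0 overall charge requires Cd(II).
Group 12 minus oxidation state 2 gives a d¹⁰ configuration.
Coordination number: 2.
A d¹⁰ ion with only two ligands adopts a linear arrangement (sp hybridisation; no CFSE preference).

linear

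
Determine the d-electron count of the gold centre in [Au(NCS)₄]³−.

d¹⁰

Each isothiocyanate is −1; balancing the −3 overall charge requires Au(I).
Au sits in group 11, so the d-electron count is 11 − 1 = 10.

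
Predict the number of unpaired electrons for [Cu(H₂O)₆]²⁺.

1 unpaired electron

Ligand charges: water is neutral. With an overall charge of +2 the copper centre must be in the +2 oxidation state.
Copper is a group-11 element; Cu(II) is therefore d⁹.
In an octahedral field the d⁹ configuration is t₂g⁶e_g³ (only one arrangement possible), giving 1 unpaired electron.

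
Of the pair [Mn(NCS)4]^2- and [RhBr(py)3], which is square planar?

For [Mn(NCS)4]^2-: Each isothiocyanate is −1; balancing the −2 overall charge requires Mn(II). Manganese is a group-7 element; Mn(II) is therefore d⁵. A high-spin d⁵ ion has zero CFSE in either geometry, so four ligands adopt the sterically favoured tetrahedral geometry. → tetrahedral.
For [RhBr(py)3]: Ligand charges: each bromide is −1; pyridine is neutral. With an overall charge of 0 the rhodium centre must be in the +1 oxidation state. Group 9 minus oxidation state 1 gives a d⁸ configuration. A 4d d⁸ ion has a large crystal-field splitting; square planar leaves the high-energy d_{x²−y²} orbital empty and maximises CFSE. → square planar.

[RhBr(py)3]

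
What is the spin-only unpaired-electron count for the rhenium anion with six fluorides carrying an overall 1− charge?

Summing ligand charges against the −1 overall charge gives an oxidation state of +5 for rhenium.
Group 7 minus oxidation state 5 gives a d² configuration.
In an octahedral field the d² configuration is t₂g²e_g⁰ (only one arrangement possible), giving 2 unpaired electrons.

2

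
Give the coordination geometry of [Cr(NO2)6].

octahedral

Summing ligand charges against the 0 overall charge gives an oxidation state of +6 for chromium.
Group 6 minus oxidation state 6 gives a d⁰ configuration.
With 6 monodentate ligands the coordination number is 6.
Six donors around a single metal centre give an octahedral coordination sphere.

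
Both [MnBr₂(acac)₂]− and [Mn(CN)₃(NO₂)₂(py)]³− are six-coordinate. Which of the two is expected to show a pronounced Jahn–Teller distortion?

[MnBr₂(acac)₂]−

[MnBr₂(acac)₂]−: Ligand charges: each bromide is −1; each acetylacetonate is −1. With an overall charge of −1 the manganese centre must be in the +3 oxidation state. Mn sits in group 7, so the d-electron count is 7 − 3 = 4. Acetylacetonate and bromide are weak-field ligands for a first-row metal, so the complex is high-spin. The t₂g³e_g¹ (high-spin) configuration has an unevenly filled e_g set; the Jahn–Teller theorem predicts a tetragonal distortion (typically axial elongation) to lift the degeneracy.
[Mn(CN)₃(NO₂)₂(py)]³−: Ligand charges: each cyanide is −1; each nitro (N-bound nitrite) is −1; pyridine is neutral. With an overall charge of −3 the manganese centre must be in the +2 oxidation state. Mn sits in group 7, so the d-electron count is 7 − 2 = 5. Cyanide and nitro (N-bound nitrite) are strong-field ligands (high in the spectrochemical series) for a first-row metal, so the complex is low-spin. The d⁵ configuration leaves the e_g set evenly filled (or empty) — no strong Jahn–Teller driving force.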